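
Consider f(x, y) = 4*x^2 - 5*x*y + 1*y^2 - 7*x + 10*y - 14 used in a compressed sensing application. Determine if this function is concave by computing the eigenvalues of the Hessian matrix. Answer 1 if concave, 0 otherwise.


The Hessian of f(x,y) = 4*x^2 - 5*x*y + 1*y^2 - 7*x + 10*y - 14 is:
H = [[8, -5], [-5, 2]]
Trace = 8 + 2 = 10
Determinant = 8*2 - (-5)^2 = -9
Discriminant = (10)^2 - 4*-9 = 136.0
Eigenvalues: lambda_1 = -0.831, lambda_2 = 10.831
The function is not concave.

0


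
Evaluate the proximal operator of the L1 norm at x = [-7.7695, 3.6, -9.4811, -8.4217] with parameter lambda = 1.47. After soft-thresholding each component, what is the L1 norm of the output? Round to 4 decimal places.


Soft-thresholding with lambda = 1.47:
prox(-7.7695) = sign(-7.7695)*max(|-7.7695| - 1.47, 0) = -6.2995
prox(3.6) = sign(3.6)*max(|3.6| - 1.47, 0) = 2.13
prox(-9.4811) = sign(-9.4811)*max(|-9.4811| - 1.47, 0) = -8.0111
prox(-8.4217) = sign(-8.4217)*max(|-8.4217| - 1.47, 0) = -6.9517
prox(x) = [-6.2995, 2.13, -8.0111, -6.9517]
||prox(x)||_1 = 6.2995 + 2.13 + 8.0111 + 6.9517 = 23.3923


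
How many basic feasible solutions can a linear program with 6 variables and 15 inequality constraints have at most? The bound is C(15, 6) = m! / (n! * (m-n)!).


Each vertex corresponds to some choice of n active constraints out of m, so the number of vertices is at most C(m, n) = m! / (n!(m-n)!).
m = 15, n = 6
Numerator: 15 * 14 * 13 * 12 * 11 * 10
Denominator: 6! = 720
C(15, 6) = 5005


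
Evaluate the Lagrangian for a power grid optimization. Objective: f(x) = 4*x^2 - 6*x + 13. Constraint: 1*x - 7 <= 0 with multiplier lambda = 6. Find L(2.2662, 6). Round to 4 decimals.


Step 1: Evaluate f(x).
f(2.2662) = 4*2.2662^2 - 6*2.2662 + 13 = 19.9454
Step 2: Evaluate g(x).
g(2.2662) = 1*2.2662 - 7 = -4.7338
Step 3: Compute Lagrangian.
L = 19.9454 + 6*-4.7338 = -8.4574


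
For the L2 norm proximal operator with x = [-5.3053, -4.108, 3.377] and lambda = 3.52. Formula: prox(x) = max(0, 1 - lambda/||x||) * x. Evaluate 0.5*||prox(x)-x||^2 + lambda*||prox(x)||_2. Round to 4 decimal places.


Step 1: Compute ||x||.
||x|| = 7.5117
Step 2: Compute scaling factor.
scale = max(0, 1 - 3.52/7.5117) = 0.5314
Step 3: prox(x) = [-2.8192, -2.183, 1.7945]
||prox(x)|| = 3.9917
Step 4: Proximal objective.
0.5*||prox-x||^2 = 6.1952
lambda*||prox|| = 14.0508
Total = 20.2461


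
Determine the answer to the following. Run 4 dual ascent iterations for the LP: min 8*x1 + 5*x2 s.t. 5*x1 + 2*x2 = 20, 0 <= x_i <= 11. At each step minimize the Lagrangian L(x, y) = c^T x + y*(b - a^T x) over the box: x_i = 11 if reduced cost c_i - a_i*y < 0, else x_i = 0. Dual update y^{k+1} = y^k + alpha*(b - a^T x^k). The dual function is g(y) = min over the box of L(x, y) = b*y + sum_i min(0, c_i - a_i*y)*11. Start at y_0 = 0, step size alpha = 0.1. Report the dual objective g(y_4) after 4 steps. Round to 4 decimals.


Dual ascent for LP: min 8*x1 + 5*x2, 5*x1 + 2*x2 = 20, 0 <= x_i <= 11
Step 1: y^k = 0.0, reduced costs: (8.0, 5.0)
  x^k = (0.0, 0.0), subgradient = b - a^T x = 20.0
  y^{k+1} = 0.0 + 0.1*20.0 = 2.0
Step 2: y^k = 2.0, reduced costs: (-2.0, 1.0)
  x^k = (11.0, 0.0), subgradient = b - a^T x = -35.0
  y^{k+1} = 2.0 + 0.1*-35.0 = -1.5
Step 3: y^k = -1.5, reduced costs: (15.5, 8.0)
  x^k = (0.0, 0.0), subgradient = b - a^T x = 20.0
  y^{k+1} = -1.5 + 0.1*20.0 = 0.5
Step 4: y^k = 0.5, reduced costs: (5.5, 4.0)
  x^k = (0.0, 0.0), subgradient = b - a^T x = 20.0
  y^{k+1} = 0.5 + 0.1*20.0 = 2.5
Dual objective at y_4 = 2.5: reduced costs (-4.5, 0.0), box minimizer x = (11.0, 0.0)
g(y_4) = b*y + (c1 - a1*y)*x1 + (c2 - a2*y)*x2 = 20*2.5 + (-4.5)*11.0 + 0.0*0.0 = 50.0 - 49.5 + 0.0 = 0.5


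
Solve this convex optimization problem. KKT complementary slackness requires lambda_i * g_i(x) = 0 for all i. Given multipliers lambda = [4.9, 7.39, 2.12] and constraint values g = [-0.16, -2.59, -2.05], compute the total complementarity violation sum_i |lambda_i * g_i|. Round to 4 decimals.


KKT complementary slackness check:
lambda_1 * g_1 = 4.9 * -0.16 = -0.784
lambda_2 * g_2 = 7.39 * -2.59 = -19.1401
lambda_3 * g_3 = 2.12 * -2.05 = -4.346
Total violation = 0.784 + 19.1401 + 4.346 = 24.2701


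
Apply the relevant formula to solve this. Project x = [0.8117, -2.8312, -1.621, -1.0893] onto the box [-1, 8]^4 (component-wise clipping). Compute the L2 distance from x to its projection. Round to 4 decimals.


Project each component onto [-1, 8].
clip(0.8117) = 0.8117, clip(-2.8312) = -1.0, clip(-1.621) = -1.0, clip(-1.0893) = -1.0
Projection = [0.8117, -1.0, -1.0, -1.0]
Squared diffs: [0.0, 3.3533, 0.3856, 0.008]
Distance = sqrt(3.7469) = 1.9357


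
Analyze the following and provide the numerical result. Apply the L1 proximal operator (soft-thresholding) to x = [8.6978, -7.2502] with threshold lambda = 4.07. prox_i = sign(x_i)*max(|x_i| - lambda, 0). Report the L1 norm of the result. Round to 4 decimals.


Soft-thresholding with lambda = 4.07:
prox(8.6978) = sign(8.6978)*max(|8.6978| - 4.07, 0) = 4.6278
prox(-7.2502) = sign(-7.2502)*max(|-7.2502| - 4.07, 0) = -3.1802
prox(x) = [4.6278, -3.1802]
||prox(x)||_1 = 4.6278 + 3.1802 = 7.808


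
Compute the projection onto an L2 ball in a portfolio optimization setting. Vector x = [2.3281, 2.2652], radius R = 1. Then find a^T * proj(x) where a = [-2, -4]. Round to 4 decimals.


Step 1: Compute ||x|| (intermediates to 6 decimals).
||x|| = sqrt(2.3281^2 + 2.2652^2) = 3.248258
Step 2: Project.
Since ||x|| > R, scale = R/||x|| = 1/3.248258 = 0.307857, proj(x) = scale * x
proj(x) = [0.716722, 0.697358]
Step 3: Dot product.
a^T * proj(x) = -2*0.716722 - 4*0.697358 = -4.2229


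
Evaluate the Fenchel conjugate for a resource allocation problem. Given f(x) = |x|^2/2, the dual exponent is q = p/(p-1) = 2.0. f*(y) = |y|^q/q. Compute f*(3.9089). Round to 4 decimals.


The conjugate exponent q satisfies 1/p + 1/q = 1.
p = 2, so q = 2/(2 - 1) = 2.0
|y|^q = 3.9089^2.0 = 15.2795
f*(3.9089) = 15.2795 / 2.0 = 7.6397


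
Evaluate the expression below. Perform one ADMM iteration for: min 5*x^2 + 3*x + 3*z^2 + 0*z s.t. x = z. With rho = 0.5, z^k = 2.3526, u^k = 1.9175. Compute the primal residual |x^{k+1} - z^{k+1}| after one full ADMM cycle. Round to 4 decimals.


ADMM iteration with rho = 0.5, z^k = 2.3526, u^k = 1.9175
Step 1: x-update.
Minimize 5*x^2 + 3*x + (0.5/2)*(x - 2.3526 + 1.9175)^2
FOC: (2*5 + 0.5)*x = -3 + 0.5*(2.3526 - 1.9175)
x^{k+1} = -0.265
Step 2: z-update.
Minimize 3*z^2 + 0*z + (0.5/2)*(-0.265 - z + 1.9175)^2
FOC: (2*3 + 0.5)*z = 0 + 0.5*(-0.265 + 1.9175)
z^{k+1} = 0.1271
Step 3: u-update.
u^{k+1} = 1.9175 - 0.265 - 0.1271 = 1.5254
Step 4: Primal residual = |-0.265 - 0.1271| = 0.3921


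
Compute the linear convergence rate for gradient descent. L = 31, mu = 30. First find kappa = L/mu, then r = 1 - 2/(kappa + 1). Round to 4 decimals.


Step 1: Compute the condition number.
kappa = L/mu = 31/30 = 1.0333
Step 2: Compute the convergence rate.
r = 1 - 2/(kappa + 1) = 1 - 2*mu/(L + mu) = (L - mu)/(L + mu) = 1/61 = 0.0164


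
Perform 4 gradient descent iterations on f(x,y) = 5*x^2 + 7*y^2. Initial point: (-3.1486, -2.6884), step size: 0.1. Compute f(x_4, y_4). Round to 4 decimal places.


Gradient descent on f(x,y) = 5*x^2 + 7*y^2.
Starting point: (-3.1486, -2.6884), alpha = 0.1
Step 1: grad_x = 2*5*-3.1486 = -31.486, grad_y = 2*7*-2.6884 = -37.6376
  x_1 = -3.1486 - 0.1*-31.486 = 0.0
  y_1 = -2.6884 - 0.1*-37.6376 = 1.0754
Step 2: grad_x = 2*5*0.0 = 0.0, grad_y = 2*7*1.0754 = 15.055
  x_2 = 0.0 - 0.1*0.0 = 0.0
  y_2 = 1.0754 - 0.1*15.055 = -0.4301
Step 3: grad_x = 2*5*0.0 = 0.0, grad_y = 2*7*-0.4301 = -6.022
  x_3 = 0.0 - 0.1*0.0 = 0.0
  y_3 = -0.4301 - 0.1*-6.022 = 0.1721
Step 4: grad_x = 2*5*0.0 = 0.0, grad_y = 2*7*0.1721 = 2.4088
  x_4 = 0.0 - 0.1*0.0 = 0.0
  y_4 = 0.1721 - 0.1*2.4088 = -0.0688
f(0.0, -0.0688) = 5*0.0^2 + 7*(-0.0688)^2 = 0.0332


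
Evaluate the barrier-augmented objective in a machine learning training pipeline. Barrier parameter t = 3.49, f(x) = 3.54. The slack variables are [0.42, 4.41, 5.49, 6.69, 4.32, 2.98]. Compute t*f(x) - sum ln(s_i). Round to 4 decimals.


Step 1: Compute log-barrier.
ln values: [-0.8675, 1.4839, 1.7029, 1.9006, 1.4633, 1.0919]
phi = -(-0.8675 + 1.4839 + 1.7029 + 1.9006 + 1.4633 + 1.0919) = -6.7751
Step 2: Compute augmented objective.
t*f(x) = 3.49*3.54 = 12.3546
Total = 12.3546 - 6.7751 = 5.5795


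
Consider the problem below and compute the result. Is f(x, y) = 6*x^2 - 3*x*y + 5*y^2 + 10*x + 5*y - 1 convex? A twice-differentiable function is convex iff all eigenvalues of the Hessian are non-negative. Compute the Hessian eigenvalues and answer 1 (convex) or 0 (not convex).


The Hessian of f(x,y) = 6*x^2 - 3*x*y + 5*y^2 + 10*x + 5*y - 1 is:
H = [[12, -3], [-3, 10]]
Trace = 12 + 10 = 22
Determinant = 12*10 - (-3)^2 = 111
Discriminant = (22)^2 - 4*111 = 40.0
Eigenvalues: lambda_1 = 7.8377, lambda_2 = 14.1623
The function is convex.

1


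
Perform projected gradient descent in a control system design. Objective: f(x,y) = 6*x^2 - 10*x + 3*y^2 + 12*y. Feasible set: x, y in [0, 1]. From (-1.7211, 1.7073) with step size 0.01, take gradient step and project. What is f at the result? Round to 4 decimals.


Step 1: Compute gradient at (-1.7211, 1.7073).
grad_x = 2*6*-1.7211 - 10 = -30.6532
grad_y = 2*3*1.7073 + 12 = 22.2438
Step 2: Gradient step.
x_raw = -1.7211 - 0.01*-30.6532 = -1.4146
y_raw = 1.7073 - 0.01*22.2438 = 1.4849
Step 3: Project onto [0, 1].
x_proj = clip(-1.4146) = 0.0
y_proj = clip(1.4849) = 1.0
Step 4: Evaluate f.
f(0.0, 1.0) = 15.0


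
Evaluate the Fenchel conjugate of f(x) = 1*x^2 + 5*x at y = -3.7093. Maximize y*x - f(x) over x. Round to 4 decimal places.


f*(y) = sup_x {y*x - a*x^2 - b*x} = sup_x {(y-b)*x - a*x^2}
FOC: (y - b) - 2a*x = 0 => x* = (y - b)/(2a)
x* = (-3.7093 - 5)/(2*1) = -4.3547
f*(-3.7093) = (y-b)^2/(4a) = (-3.7093 - 5)^2/(4*1)
= 75.8519/4 = 18.963


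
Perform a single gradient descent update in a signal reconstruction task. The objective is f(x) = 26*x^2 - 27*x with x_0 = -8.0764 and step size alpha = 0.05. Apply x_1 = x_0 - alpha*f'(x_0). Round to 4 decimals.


We compute the gradient at x_0 and apply the update.
f'(x) = 52*x - 27
f'(-8.0764) = 52*-8.0764 - 27 = -446.9728
x_1 = -8.0764 - 0.05*-446.9728 = 14.2722


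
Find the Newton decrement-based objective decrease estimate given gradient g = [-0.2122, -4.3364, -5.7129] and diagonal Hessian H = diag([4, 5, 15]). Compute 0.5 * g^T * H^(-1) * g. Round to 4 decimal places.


Step 1: H is diagonal, so H^(-1) * g = [-0.0531, -0.8673, -0.3809].
Step 2: g^T H^(-1) g = sum_i g_i^2 / H_ii
  = (-0.2122)^2/4 + (-4.3364)^2/5 + (-5.7129)^2/15
  = 0.0113 + 3.7609 + 2.1758 = 5.9479
Step 3: Objective decrease = 0.5 * g^T H^(-1) g = 2.974


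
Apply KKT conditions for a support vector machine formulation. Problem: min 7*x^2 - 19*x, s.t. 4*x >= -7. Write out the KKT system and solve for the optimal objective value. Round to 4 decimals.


Step 1: Try lambda = 0 (constraint inactive).
Stationarity: 2*7*x - 19 = 0
x* = 19/(2*7) = 19/14 = 1.3571 (rounded; the exact value 19/14 is used below)
Check constraint: 4*1.3571 = 5.4284 >= -7 -- satisfied.
Step 2: Compute optimal value.
f(x*) = 7*(19/14)^2 - 19*(19/14) = -12.8929


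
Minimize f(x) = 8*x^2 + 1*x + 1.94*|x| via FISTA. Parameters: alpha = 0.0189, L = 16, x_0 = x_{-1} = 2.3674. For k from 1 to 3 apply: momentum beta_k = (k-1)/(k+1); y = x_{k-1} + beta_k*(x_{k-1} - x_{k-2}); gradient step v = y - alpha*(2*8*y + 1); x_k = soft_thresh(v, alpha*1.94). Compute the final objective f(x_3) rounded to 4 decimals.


FISTA on f(x) = 8*x^2 + 1*x + 1.94*|x|
L = 16, alpha = 0.0189
Iteration 1: beta = 0.0, y = 2.3674 + 0.0*(2.3674 - 2.3674) = 2.3674
  grad(y) = 38.8784, v = y - alpha*grad = 1.6326
  prox(v) = soft_thresh(1.6326, 0.0367) = 1.5959
Iteration 2: beta = 0.3333, y = 1.5959 + 0.3333*(1.5959 - 2.3674) = 1.3388
  grad(y) = 22.4204, v = y - alpha*grad = 0.915
  prox(v) = soft_thresh(0.915, 0.0367) = 0.8784
Iteration 3: beta = 0.5, y = 0.8784 + 0.5*(0.8784 - 1.5959) = 0.5196
  grad(y) = 9.3133, v = y - alpha*grad = 0.3436
  prox(v) = soft_thresh(0.3436, 0.0367) = 0.3069
f(x_3) = 8*0.3069^2 + 1*0.3069 + 1.94*|0.3069| = 1.6557


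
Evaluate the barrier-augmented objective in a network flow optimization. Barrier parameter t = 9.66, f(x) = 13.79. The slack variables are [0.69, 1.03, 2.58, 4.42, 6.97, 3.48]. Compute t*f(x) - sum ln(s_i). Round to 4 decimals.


Step 1: Compute log-barrier.
ln values: [-0.3711, 0.0296, 0.9478, 1.4861, 1.9416, 1.247]
phi = -(-0.3711 + 0.0296 + 0.9478 + 1.4861 + 1.9416 + 1.247) = -5.2811
Step 2: Compute augmented objective.
t*f(x) = 9.66*13.79 = 133.2114
Total = 133.2114 - 5.2811 = 127.9303


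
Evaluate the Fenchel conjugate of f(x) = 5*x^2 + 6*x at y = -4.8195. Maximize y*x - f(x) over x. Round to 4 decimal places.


f*(y) = sup_x {y*x - a*x^2 - b*x} = sup_x {(y-b)*x - a*x^2}
FOC: (y - b) - 2a*x = 0 => x* = (y - b)/(2a)
x* = (-4.8195 - 6)/(2*5) = -1.082
f*(-4.8195) = (y-b)^2/(4a) = (-4.8195 - 6)^2/(4*5)
= 117.0616/20 = 5.8531


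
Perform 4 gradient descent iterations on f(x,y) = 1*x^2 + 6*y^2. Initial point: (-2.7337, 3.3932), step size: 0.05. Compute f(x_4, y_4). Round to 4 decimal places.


Gradient descent on f(x,y) = 1*x^2 + 6*y^2.
Starting point: (-2.7337, 3.3932), alpha = 0.05
Step 1: grad_x = 2*1*-2.7337 = -5.4674, grad_y = 2*6*3.3932 = 40.7184
  x_1 = -2.7337 - 0.05*-5.4674 = -2.4603
  y_1 = 3.3932 - 0.05*40.7184 = 1.3573
Step 2: grad_x = 2*1*-2.4603 = -4.9207, grad_y = 2*6*1.3573 = 16.2874
  x_2 = -2.4603 - 0.05*-4.9207 = -2.2143
  y_2 = 1.3573 - 0.05*16.2874 = 0.5429
Step 3: grad_x = 2*1*-2.2143 = -4.4286, grad_y = 2*6*0.5429 = 6.5149
  x_3 = -2.2143 - 0.05*-4.4286 = -1.9929
  y_3 = 0.5429 - 0.05*6.5149 = 0.2172
Step 4: grad_x = 2*1*-1.9929 = -3.9857, grad_y = 2*6*0.2172 = 2.606
  x_4 = -1.9929 - 0.05*-3.9857 = -1.7936
  y_4 = 0.2172 - 0.05*2.606 = 0.0869
f(-1.7936, 0.0869) = 1*(-1.7936)^2 + 6*0.0869^2 = 3.2622


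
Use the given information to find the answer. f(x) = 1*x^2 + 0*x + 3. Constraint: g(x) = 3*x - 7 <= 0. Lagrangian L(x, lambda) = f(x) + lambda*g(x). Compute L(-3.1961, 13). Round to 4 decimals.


Step 1: Evaluate f(x).
f(-3.1961) = 1*(-3.1961)^2 + 0*(-3.1961) + 3 = 13.2151
Step 2: Evaluate g(x).
g(-3.1961) = 3*-3.1961 - 7 = -16.5883
Step 3: Compute Lagrangian.
L = 13.2151 + 13*-16.5883 = -202.4328


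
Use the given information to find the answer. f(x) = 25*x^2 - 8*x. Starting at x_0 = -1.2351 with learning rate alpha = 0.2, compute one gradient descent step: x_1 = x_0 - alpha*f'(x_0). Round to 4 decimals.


We compute the gradient at x_0 and apply the update.
f'(x) = 50*x - 8
f'(-1.2351) = 50*-1.2351 - 8 = -69.755
x_1 = -1.2351 - 0.2*-69.755 = 12.7159


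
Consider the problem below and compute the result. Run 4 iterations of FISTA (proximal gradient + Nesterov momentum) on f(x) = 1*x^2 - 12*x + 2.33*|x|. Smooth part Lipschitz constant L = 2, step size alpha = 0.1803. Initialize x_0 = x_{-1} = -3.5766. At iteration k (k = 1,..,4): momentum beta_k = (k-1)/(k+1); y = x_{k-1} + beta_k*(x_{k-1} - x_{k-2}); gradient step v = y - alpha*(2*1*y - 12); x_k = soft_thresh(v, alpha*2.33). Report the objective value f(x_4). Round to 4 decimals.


FISTA on f(x) = 1*x^2 - 12*x + 2.33*|x|
L = 2, alpha = 0.1803
Iteration 1: beta = 0.0, y = -3.5766 + 0.0*(-3.5766 + 3.5766) = -3.5766
  grad(y) = -19.1532, v = y - alpha*grad = -0.1233
  prox(v) = soft_thresh(-0.1233, 0.4201) = 0.0
Iteration 2: beta = 0.3333, y = 0.0 + 0.3333*(0.0 + 3.5766) = 1.1922
  grad(y) = -9.6156, v = y - alpha*grad = 2.9259
  prox(v) = soft_thresh(2.9259, 0.4201) = 2.5058
Iteration 3: beta = 0.5, y = 2.5058 + 0.5*(2.5058 - 0.0) = 3.7587
  grad(y) = -4.4826, v = y - alpha*grad = 4.5669
  prox(v) = soft_thresh(4.5669, 0.4201) = 4.1468
Iteration 4: beta = 0.6, y = 4.1468 + 0.6*(4.1468 - 2.5058) = 5.1314
  grad(y) = -1.7372, v = y - alpha*grad = 5.4446
  prox(v) = soft_thresh(5.4446, 0.4201) = 5.0245
f(x_4) = 1*5.0245^2 - 12*5.0245 + 2.33*|5.0245| = -23.3413


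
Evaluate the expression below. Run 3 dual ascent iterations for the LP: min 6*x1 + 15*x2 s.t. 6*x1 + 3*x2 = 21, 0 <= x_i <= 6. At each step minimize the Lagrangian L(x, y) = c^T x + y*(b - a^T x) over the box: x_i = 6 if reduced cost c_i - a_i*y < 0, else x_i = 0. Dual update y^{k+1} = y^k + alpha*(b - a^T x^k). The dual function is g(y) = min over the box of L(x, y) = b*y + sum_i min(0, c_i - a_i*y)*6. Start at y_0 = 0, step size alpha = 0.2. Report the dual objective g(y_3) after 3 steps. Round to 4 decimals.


Dual ascent for LP: min 6*x1 + 15*x2, 6*x1 + 3*x2 = 21, 0 <= x_i <= 6
Step 1: y^k = 0.0, reduced costs: (6.0, 15.0)
  x^k = (0.0, 0.0), subgradient = b - a^T x = 21.0
  y^{k+1} = 0.0 + 0.2*21.0 = 4.2
Step 2: y^k = 4.2, reduced costs: (-19.2, 2.4)
  x^k = (6.0, 0.0), subgradient = b - a^T x = -15.0
  y^{k+1} = 4.2 + 0.2*-15.0 = 1.2
Step 3: y^k = 1.2, reduced costs: (-1.2, 11.4)
  x^k = (6.0, 0.0), subgradient = b - a^T x = -15.0
  y^{k+1} = 1.2 + 0.2*-15.0 = -1.8
Dual objective at y_3 = -1.8: reduced costs (16.8, 20.4), box minimizer x = (0.0, 0.0)
g(y_3) = b*y + (c1 - a1*y)*x1 + (c2 - a2*y)*x2 = 21*(-1.8) + 16.8*0.0 + 20.4*0.0 = -37.8 + 0.0 + 0.0 = -37.8


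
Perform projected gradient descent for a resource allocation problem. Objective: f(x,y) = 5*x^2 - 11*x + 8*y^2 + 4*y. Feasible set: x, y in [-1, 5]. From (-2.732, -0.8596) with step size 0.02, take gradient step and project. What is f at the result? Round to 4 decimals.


Step 1: Compute gradient at (-2.732, -0.8596).
grad_x = 2*5*-2.732 - 11 = -38.32
grad_y = 2*8*-0.8596 + 4 = -9.7536
Step 2: Gradient step.
x_raw = -2.732 - 0.02*-38.32 = -1.9656
y_raw = -0.8596 - 0.02*-9.7536 = -0.6645
Step 3: Project onto [-1, 5].
x_proj = clip(-1.9656) = -1.0
y_proj = clip(-0.6645) = -0.6645
Step 4: Evaluate f.
f(-1.0, -0.6645) = 16.8747


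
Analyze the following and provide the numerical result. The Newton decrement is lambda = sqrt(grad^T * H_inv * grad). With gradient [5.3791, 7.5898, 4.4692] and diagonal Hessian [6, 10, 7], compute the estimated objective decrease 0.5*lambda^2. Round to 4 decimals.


Step 1: H is diagonal, so H^(-1) * g = [0.8965, 0.759, 0.6385].
Step 2: g^T H^(-1) g = sum_i g_i^2 / H_ii
  = (5.3791)^2/6 + (7.5898)^2/10 + (4.4692)^2/7
  = 4.8225 + 5.7605 + 2.8534 = 13.4364
Step 3: Objective decrease = 0.5 * g^T H^(-1) g = 6.7182


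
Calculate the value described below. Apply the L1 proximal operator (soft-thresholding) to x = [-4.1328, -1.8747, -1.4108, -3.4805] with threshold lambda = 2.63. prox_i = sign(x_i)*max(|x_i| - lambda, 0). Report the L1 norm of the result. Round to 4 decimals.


Soft-thresholding with lambda = 2.63:
prox(-4.1328) = sign(-4.1328)*max(|-4.1328| - 2.63, 0) = -1.5028
prox(-1.8747) = sign(-1.8747)*max(|-1.8747| - 2.63, 0) = 0.0
prox(-1.4108) = sign(-1.4108)*max(|-1.4108| - 2.63, 0) = 0.0
prox(-3.4805) = sign(-3.4805)*max(|-3.4805| - 2.63, 0) = -0.8505
prox(x) = [-1.5028, 0.0, 0.0, -0.8505]
||prox(x)||_1 = 1.5028 + 0.0 + 0.0 + 0.8505 = 2.3533


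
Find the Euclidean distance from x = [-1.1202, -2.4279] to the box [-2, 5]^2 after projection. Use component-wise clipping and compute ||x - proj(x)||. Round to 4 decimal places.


Project each component onto [-2, 5].
clip(-1.1202) = -1.1202, clip(-2.4279) = -2.0
Projection = [-1.1202, -2.0]
Squared diffs: [0.0, 0.1831]
Distance = sqrt(0.1831) = 0.4279


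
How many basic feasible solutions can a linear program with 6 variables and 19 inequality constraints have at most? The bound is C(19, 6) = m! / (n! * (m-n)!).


Each vertex corresponds to some choice of n active constraints out of m, so the number of vertices is at most C(m, n) = m! / (n!(m-n)!).
m = 19, n = 6
Numerator: 19 * 18 * 17 * 16 * 15 * 14
Denominator: 6! = 720
C(19, 6) = 27132


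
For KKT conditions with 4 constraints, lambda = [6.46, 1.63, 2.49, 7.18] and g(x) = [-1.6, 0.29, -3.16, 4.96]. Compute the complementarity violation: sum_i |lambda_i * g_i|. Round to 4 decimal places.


KKT complementary slackness check:
lambda_1 * g_1 = 6.46 * -1.6 = -10.336
lambda_2 * g_2 = 1.63 * 0.29 = 0.4727
lambda_3 * g_3 = 2.49 * -3.16 = -7.8684
lambda_4 * g_4 = 7.18 * 4.96 = 35.6128
Total violation = 10.336 + 0.4727 + 7.8684 + 35.6128 = 54.2899


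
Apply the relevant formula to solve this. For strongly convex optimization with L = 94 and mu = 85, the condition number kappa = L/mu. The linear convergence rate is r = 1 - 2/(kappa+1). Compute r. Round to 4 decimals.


Step 1: Compute the condition number.
kappa = L/mu = 94/85 = 1.1059
Step 2: Compute the convergence rate.
r = 1 - 2/(kappa + 1) = 1 - 2*mu/(L + mu) = (L - mu)/(L + mu) = 9/179 = 0.0503


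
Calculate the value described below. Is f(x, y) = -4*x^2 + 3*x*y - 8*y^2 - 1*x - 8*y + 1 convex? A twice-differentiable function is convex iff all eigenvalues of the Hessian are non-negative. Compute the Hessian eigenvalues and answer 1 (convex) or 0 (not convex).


The Hessian of f(x,y) = -4*x^2 + 3*x*y - 8*y^2 - 1*x - 8*y + 1 is:
H = [[-8, 3], [3, -16]]
Trace = -8 - 16 = -24
Determinant = -8*-16 - (3)^2 = 119
Discriminant = (-24)^2 - 4*119 = 100.0
Eigenvalues: lambda_1 = -17.0, lambda_2 = -7.0
The function is not convex.

0


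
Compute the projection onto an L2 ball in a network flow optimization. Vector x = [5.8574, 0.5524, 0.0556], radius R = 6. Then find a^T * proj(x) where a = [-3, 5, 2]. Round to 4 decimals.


Step 1: Compute ||x|| (intermediates to 6 decimals).
||x|| = sqrt(5.8574^2 + 0.5524^2 + 0.0556^2) = 5.883653
Step 2: Project.
Since ||x|| <= R, proj = x (no scaling needed).
proj(x) = [5.8574, 0.5524, 0.0556]
Step 3: Dot product.
a^T * proj(x) = -3*5.8574 + 5*0.5524 + 2*0.0556 = -14.699


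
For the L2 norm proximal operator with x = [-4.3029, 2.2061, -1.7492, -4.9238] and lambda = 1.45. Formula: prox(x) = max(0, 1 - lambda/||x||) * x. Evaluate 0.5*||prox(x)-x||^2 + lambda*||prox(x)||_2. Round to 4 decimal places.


Step 1: Compute ||x||.
||x|| = 7.1194
Step 2: Compute scaling factor.
scale = max(0, 1 - 1.45/7.1194) = 0.7963
Step 3: prox(x) = [-3.4265, 1.7568, -1.3929, -3.921]
||prox(x)|| = 5.6694
Step 4: Proximal objective.
0.5*||prox-x||^2 = 1.0513
lambda*||prox|| = 8.2206
Total = 9.2718


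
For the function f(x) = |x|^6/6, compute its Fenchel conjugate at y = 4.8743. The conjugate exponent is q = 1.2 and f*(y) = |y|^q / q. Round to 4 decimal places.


The conjugate exponent q satisfies 1/p + 1/q = 1.
p = 6, so q = 6/(6 - 1) = 1.2
|y|^q = 4.8743^1.2 = 6.6911
f*(4.8743) = 6.6911 / 1.2 = 5.5759


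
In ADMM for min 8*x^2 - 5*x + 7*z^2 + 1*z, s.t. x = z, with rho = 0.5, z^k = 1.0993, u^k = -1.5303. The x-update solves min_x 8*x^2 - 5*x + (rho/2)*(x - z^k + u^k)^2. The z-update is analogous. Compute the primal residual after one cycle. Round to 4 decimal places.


ADMM iteration with rho = 0.5, z^k = 1.0993, u^k = -1.5303
Step 1: x-update.
Minimize 8*x^2 - 5*x + (0.5/2)*(x - 1.0993 - 1.5303)^2
FOC: (2*8 + 0.5)*x = 5 + 0.5*(1.0993 + 1.5303)
x^{k+1} = 0.3827
Step 2: z-update.
Minimize 7*z^2 + 1*z + (0.5/2)*(0.3827 - z - 1.5303)^2
FOC: (2*7 + 0.5)*z = -1 + 0.5*(0.3827 - 1.5303)
z^{k+1} = -0.1085
Step 3: u-update.
u^{k+1} = -1.5303 + 0.3827 + 0.1085 = -1.039
Step 4: Primal residual = |0.3827 + 0.1085| = 0.4913


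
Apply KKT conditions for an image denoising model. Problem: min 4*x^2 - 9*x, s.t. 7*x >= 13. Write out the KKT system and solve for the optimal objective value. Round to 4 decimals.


Step 1: Try lambda = 0 (constraint inactive).
x_unc = 9/(2*4) = 1.125
Check: 7*1.125 = 7.875 < 13 -- violated!
Step 2: Constraint must be active: 7*x = 13
x* = 13/7 = 1.8571 (rounded; the exact value 13/7 is used below)
lambda = (2*4*(13/7) - 9)/7 = 0.8367
Step 3: Compute optimal value.
f(x*) = 4*(13/7)^2 - 9*(13/7) = -2.9184


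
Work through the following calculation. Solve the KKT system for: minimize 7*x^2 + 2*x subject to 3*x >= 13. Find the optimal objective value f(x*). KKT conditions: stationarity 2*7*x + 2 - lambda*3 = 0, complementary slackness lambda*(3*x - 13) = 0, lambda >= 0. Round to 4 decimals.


Step 1: Try lambda = 0 (constraint inactive).
x_unc = -2/(2*7) = -0.1429
Check: 3*-0.1429 = -0.4287 < 13 -- violated!
Step 2: Constraint must be active: 3*x = 13
x* = 13/3 = 4.3333 (rounded; the exact value 13/3 is used below)
lambda = (2*7*(13/3) + 2)/3 = 20.8889
Step 3: Compute optimal value.
f(x*) = 7*(13/3)^2 + 2*(13/3) = 140.1111


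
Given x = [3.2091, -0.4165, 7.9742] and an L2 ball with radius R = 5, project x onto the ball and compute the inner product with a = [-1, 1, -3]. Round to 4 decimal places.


Step 1: Compute ||x|| (intermediates to 6 decimals).
||x|| = sqrt(3.2091^2 + (-0.4165)^2 + 7.9742^2) = 8.605792
Step 2: Project.
Since ||x|| > R, scale = R/||x|| = 5/8.605792 = 0.581004, proj(x) = scale * x
proj(x) = [1.8645, -0.241988, 4.633042]
Step 3: Dot product.
a^T * proj(x) = -1*1.8645 + 1*(-0.241988) - 3*4.633042 = -16.0056


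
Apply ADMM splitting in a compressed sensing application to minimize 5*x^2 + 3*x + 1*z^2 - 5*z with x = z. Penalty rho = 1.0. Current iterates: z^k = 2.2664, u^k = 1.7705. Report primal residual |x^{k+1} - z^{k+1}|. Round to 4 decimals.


ADMM iteration with rho = 1.0, z^k = 2.2664, u^k = 1.7705
Step 1: x-update.
Minimize 5*x^2 + 3*x + (1.0/2)*(x - 2.2664 + 1.7705)^2
FOC: (2*5 + 1.0)*x = -3 + 1.0*(2.2664 - 1.7705)
x^{k+1} = -0.2276
Step 2: z-update.
Minimize 1*z^2 - 5*z + (1.0/2)*(-0.2276 - z + 1.7705)^2
FOC: (2*1 + 1.0)*z = 5 + 1.0*(-0.2276 + 1.7705)
z^{k+1} = 2.181
Step 3: u-update.
u^{k+1} = 1.7705 - 0.2276 - 2.181 = -0.6381
Step 4: Primal residual = |-0.2276 - 2.181| = 2.4086


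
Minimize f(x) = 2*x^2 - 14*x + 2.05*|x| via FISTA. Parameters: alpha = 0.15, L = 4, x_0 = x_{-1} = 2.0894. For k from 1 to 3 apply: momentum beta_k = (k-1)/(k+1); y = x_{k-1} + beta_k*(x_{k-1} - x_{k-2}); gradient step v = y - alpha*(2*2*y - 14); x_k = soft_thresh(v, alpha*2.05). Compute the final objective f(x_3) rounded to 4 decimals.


FISTA on f(x) = 2*x^2 - 14*x + 2.05*|x|
L = 4, alpha = 0.15
Iteration 1: beta = 0.0, y = 2.0894 + 0.0*(2.0894 - 2.0894) = 2.0894
  grad(y) = -5.6424, v = y - alpha*grad = 2.9358
  prox(v) = soft_thresh(2.9358, 0.3075) = 2.6283
Iteration 2: beta = 0.3333, y = 2.6283 + 0.3333*(2.6283 - 2.0894) = 2.8079
  grad(y) = -2.7685, v = y - alpha*grad = 3.2232
  prox(v) = soft_thresh(3.2232, 0.3075) = 2.9157
Iteration 3: beta = 0.5, y = 2.9157 + 0.5*(2.9157 - 2.6283) = 3.0593
  grad(y) = -1.7626, v = y - alpha*grad = 3.3237
  prox(v) = soft_thresh(3.3237, 0.3075) = 3.0162
f(x_3) = 2*3.0162^2 - 14*3.0162 + 2.05*|3.0162| = -17.8487


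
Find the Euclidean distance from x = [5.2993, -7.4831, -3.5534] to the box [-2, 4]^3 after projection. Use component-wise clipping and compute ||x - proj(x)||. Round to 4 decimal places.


Project each component onto [-2, 4].
clip(5.2993) = 4.0, clip(-7.4831) = -2.0, clip(-3.5534) = -2.0
Projection = [4.0, -2.0, -2.0]
Squared diffs: [1.6882, 30.0644, 2.4131]
Distance = sqrt(34.1657) = 5.8451


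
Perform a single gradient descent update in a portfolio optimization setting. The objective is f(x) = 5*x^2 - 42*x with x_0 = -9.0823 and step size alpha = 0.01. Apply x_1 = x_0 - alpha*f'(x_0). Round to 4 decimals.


We compute the gradient at x_0 and apply the update.
f'(x) = 10*x - 42
f'(-9.0823) = 10*-9.0823 - 42 = -132.823
x_1 = -9.0823 - 0.01*-132.823 = -7.7541


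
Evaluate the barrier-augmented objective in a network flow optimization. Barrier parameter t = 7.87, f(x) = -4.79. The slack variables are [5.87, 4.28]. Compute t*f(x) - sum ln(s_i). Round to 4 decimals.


Step 1: Compute log-barrier.
ln values: [1.7699, 1.454]
phi = -(1.7699 + 1.454) = -3.2238
Step 2: Compute augmented objective.
t*f(x) = 7.87*-4.79 = -37.6973
Total = -37.6973 - 3.2238 = -40.9211


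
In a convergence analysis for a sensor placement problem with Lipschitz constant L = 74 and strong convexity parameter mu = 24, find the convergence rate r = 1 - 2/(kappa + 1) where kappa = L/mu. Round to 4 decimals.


Step 1: Compute the condition number.
kappa = L/mu = 74/24 = 3.0833
Step 2: Compute the convergence rate.
r = 1 - 2/(kappa + 1) = 1 - 2*mu/(L + mu) = (L - mu)/(L + mu) = 50/98 = 0.5102


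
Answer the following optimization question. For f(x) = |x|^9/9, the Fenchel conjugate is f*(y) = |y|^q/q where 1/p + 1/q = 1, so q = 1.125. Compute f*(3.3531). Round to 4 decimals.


The conjugate exponent q satisfies 1/p + 1/q = 1.
p = 9, so q = 9/(9 - 1) = 1.125
|y|^q = 3.3531^1.125 = 3.9006
f*(3.3531) = 3.9006 / 1.125 = 3.4672


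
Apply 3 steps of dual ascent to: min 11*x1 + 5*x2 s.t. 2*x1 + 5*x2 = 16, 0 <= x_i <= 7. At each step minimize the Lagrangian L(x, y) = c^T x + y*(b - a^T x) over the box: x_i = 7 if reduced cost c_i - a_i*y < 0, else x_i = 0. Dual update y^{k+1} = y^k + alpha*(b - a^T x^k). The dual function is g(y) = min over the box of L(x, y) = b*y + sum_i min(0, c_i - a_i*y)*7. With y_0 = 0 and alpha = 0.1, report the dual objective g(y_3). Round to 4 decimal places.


Dual ascent for LP: min 11*x1 + 5*x2, 2*x1 + 5*x2 = 16, 0 <= x_i <= 7
Step 1: y^k = 0.0, reduced costs: (11.0, 5.0)
  x^k = (0.0, 0.0), subgradient = b - a^T x = 16.0
  y^{k+1} = 0.0 + 0.1*16.0 = 1.6
Step 2: y^k = 1.6, reduced costs: (7.8, -3.0)
  x^k = (0.0, 7.0), subgradient = b - a^T x = -19.0
  y^{k+1} = 1.6 + 0.1*-19.0 = -0.3
Step 3: y^k = -0.3, reduced costs: (11.6, 6.5)
  x^k = (0.0, 0.0), subgradient = b - a^T x = 16.0
  y^{k+1} = -0.3 + 0.1*16.0 = 1.3
Dual objective at y_3 = 1.3: reduced costs (8.4, -1.5), box minimizer x = (0.0, 7.0)
g(y_3) = b*y + (c1 - a1*y)*x1 + (c2 - a2*y)*x2 = 16*1.3 + 8.4*0.0 + (-1.5)*7.0 = 20.8 + 0.0 - 10.5 = 10.3


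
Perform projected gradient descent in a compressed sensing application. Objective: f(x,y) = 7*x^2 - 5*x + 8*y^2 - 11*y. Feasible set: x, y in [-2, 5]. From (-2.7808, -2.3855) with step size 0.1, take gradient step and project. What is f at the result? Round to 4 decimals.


Step 1: Compute gradient at (-2.7808, -2.3855).
grad_x = 2*7*-2.7808 - 5 = -43.9312
grad_y = 2*8*-2.3855 - 11 = -49.168
Step 2: Gradient step.
x_raw = -2.7808 - 0.1*-43.9312 = 1.6123
y_raw = -2.3855 - 0.1*-49.168 = 2.5313
Step 3: Project onto [-2, 5].
x_proj = clip(1.6123) = 1.6123
y_proj = clip(2.5313) = 2.5313
Step 4: Evaluate f.
f(1.6123, 2.5313) = 33.551


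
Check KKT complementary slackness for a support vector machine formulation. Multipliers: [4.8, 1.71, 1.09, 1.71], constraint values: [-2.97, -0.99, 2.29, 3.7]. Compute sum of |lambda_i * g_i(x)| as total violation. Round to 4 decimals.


KKT complementary slackness check:
lambda_1 * g_1 = 4.8 * -2.97 = -14.256
lambda_2 * g_2 = 1.71 * -0.99 = -1.6929
lambda_3 * g_3 = 1.09 * 2.29 = 2.4961
lambda_4 * g_4 = 1.71 * 3.7 = 6.327
Total violation = 14.256 + 1.6929 + 2.4961 + 6.327 = 24.772


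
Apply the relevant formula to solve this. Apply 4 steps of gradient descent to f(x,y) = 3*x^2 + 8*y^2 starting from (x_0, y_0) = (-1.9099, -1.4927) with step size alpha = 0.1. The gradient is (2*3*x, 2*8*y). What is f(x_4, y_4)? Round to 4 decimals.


Gradient descent on f(x,y) = 3*x^2 + 8*y^2.
Starting point: (-1.9099, -1.4927), alpha = 0.1
Step 1: grad_x = 2*3*-1.9099 = -11.4594, grad_y = 2*8*-1.4927 = -23.8832
  x_1 = -1.9099 - 0.1*-11.4594 = -0.764
  y_1 = -1.4927 - 0.1*-23.8832 = 0.8956
Step 2: grad_x = 2*3*-0.764 = -4.5838, grad_y = 2*8*0.8956 = 14.3299
  x_2 = -0.764 - 0.1*-4.5838 = -0.3056
  y_2 = 0.8956 - 0.1*14.3299 = -0.5374
Step 3: grad_x = 2*3*-0.3056 = -1.8335, grad_y = 2*8*-0.5374 = -8.598
  x_3 = -0.3056 - 0.1*-1.8335 = -0.1222
  y_3 = -0.5374 - 0.1*-8.598 = 0.3224
Step 4: grad_x = 2*3*-0.1222 = -0.7334, grad_y = 2*8*0.3224 = 5.1588
  x_4 = -0.1222 - 0.1*-0.7334 = -0.0489
  y_4 = 0.3224 - 0.1*5.1588 = -0.1935
f(-0.0489, -0.1935) = 3*(-0.0489)^2 + 8*(-0.1935)^2 = 0.3066


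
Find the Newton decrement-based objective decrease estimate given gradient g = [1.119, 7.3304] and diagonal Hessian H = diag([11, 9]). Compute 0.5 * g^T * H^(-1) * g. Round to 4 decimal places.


Step 1: H is diagonal, so H^(-1) * g = [0.1017, 0.8145].
Step 2: g^T H^(-1) g = sum_i g_i^2 / H_ii
  = (1.119)^2/11 + (7.3304)^2/9
  = 0.1138 + 5.9705 = 6.0844
Step 3: Objective decrease = 0.5 * g^T H^(-1) g = 3.0422


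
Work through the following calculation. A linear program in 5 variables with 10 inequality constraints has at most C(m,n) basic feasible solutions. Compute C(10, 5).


Each vertex corresponds to some choice of n active constraints out of m, so the number of vertices is at most C(m, n) = m! / (n!(m-n)!).
m = 10, n = 5
Numerator: 10 * 9 * 8 * 7 * 6
Denominator: 5! = 120
C(10, 5) = 252


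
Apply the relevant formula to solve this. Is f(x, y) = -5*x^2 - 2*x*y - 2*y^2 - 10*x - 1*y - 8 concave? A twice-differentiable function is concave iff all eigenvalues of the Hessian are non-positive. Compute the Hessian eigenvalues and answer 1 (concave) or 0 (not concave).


The Hessian of f(x,y) = -5*x^2 - 2*x*y - 2*y^2 - 10*x - 1*y - 8 is:
H = [[-10, -2], [-2, -4]]
Trace = -10 - 4 = -14
Determinant = -10*-4 - (-2)^2 = 36
Discriminant = (-14)^2 - 4*36 = 52.0
Eigenvalues: lambda_1 = -10.6056, lambda_2 = -3.3944
The function is concave.

1


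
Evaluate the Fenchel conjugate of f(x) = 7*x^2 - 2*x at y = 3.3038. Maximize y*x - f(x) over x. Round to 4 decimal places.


f*(y) = sup_x {y*x - a*x^2 - b*x} = sup_x {(y-b)*x - a*x^2}
FOC: (y - b) - 2a*x = 0 => x* = (y - b)/(2a)
x* = (3.3038 + 2)/(2*7) = 0.3788
f*(3.3038) = (y-b)^2/(4a) = (3.3038 + 2)^2/(4*7)
= 28.1303/28 = 1.0047


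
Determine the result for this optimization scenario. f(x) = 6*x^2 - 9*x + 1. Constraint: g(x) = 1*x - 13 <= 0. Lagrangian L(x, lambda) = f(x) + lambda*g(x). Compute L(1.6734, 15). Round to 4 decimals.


Step 1: Evaluate f(x).
f(1.6734) = 6*1.6734^2 - 9*1.6734 + 1 = 2.741
Step 2: Evaluate g(x).
g(1.6734) = 1*1.6734 - 13 = -11.3266
Step 3: Compute Lagrangian.
L = 2.741 + 15*-11.3266 = -167.158


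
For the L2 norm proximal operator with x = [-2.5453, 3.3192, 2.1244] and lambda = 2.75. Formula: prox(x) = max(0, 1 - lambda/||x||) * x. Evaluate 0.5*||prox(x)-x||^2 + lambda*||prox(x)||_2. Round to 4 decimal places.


Step 1: Compute ||x||.
||x|| = 4.6913
Step 2: Compute scaling factor.
scale = max(0, 1 - 2.75/4.6913) = 0.4138
Step 3: prox(x) = [-1.0533, 1.3735, 0.8791]
||prox(x)|| = 1.9413
Step 4: Proximal objective.
0.5*||prox-x||^2 = 3.7813
lambda*||prox|| = 5.3386
Total = 9.1199


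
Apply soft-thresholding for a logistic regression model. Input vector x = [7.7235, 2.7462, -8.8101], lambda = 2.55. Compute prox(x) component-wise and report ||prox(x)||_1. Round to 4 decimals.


Soft-thresholding with lambda = 2.55:
prox(7.7235) = sign(7.7235)*max(|7.7235| - 2.55, 0) = 5.1735
prox(2.7462) = sign(2.7462)*max(|2.7462| - 2.55, 0) = 0.1962
prox(-8.8101) = sign(-8.8101)*max(|-8.8101| - 2.55, 0) = -6.2601
prox(x) = [5.1735, 0.1962, -6.2601]
||prox(x)||_1 = 5.1735 + 0.1962 + 6.2601 = 11.6298


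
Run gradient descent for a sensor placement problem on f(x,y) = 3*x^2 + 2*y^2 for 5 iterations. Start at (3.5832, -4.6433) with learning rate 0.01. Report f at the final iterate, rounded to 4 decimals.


Gradient descent on f(x,y) = 3*x^2 + 2*y^2.
Starting point: (3.5832, -4.6433), alpha = 0.01
Step 1: grad_x = 2*3*3.5832 = 21.4992, grad_y = 2*2*-4.6433 = -18.5732
  x_1 = 3.5832 - 0.01*21.4992 = 3.3682
  y_1 = -4.6433 - 0.01*-18.5732 = -4.4576
Step 2: grad_x = 2*3*3.3682 = 20.2092, grad_y = 2*2*-4.4576 = -17.8303
  x_2 = 3.3682 - 0.01*20.2092 = 3.1661
  y_2 = -4.4576 - 0.01*-17.8303 = -4.2793
Step 3: grad_x = 2*3*3.1661 = 18.9967, grad_y = 2*2*-4.2793 = -17.1171
  x_3 = 3.1661 - 0.01*18.9967 = 2.9761
  y_3 = -4.2793 - 0.01*-17.1171 = -4.1081
Step 4: grad_x = 2*3*2.9761 = 17.8569, grad_y = 2*2*-4.1081 = -16.4324
  x_4 = 2.9761 - 0.01*17.8569 = 2.7976
  y_4 = -4.1081 - 0.01*-16.4324 = -3.9438
Step 5: grad_x = 2*3*2.7976 = 16.7855, grad_y = 2*2*-3.9438 = -15.7751
  x_5 = 2.7976 - 0.01*16.7855 = 2.6297
  y_5 = -3.9438 - 0.01*-15.7751 = -3.786
f(2.6297, -3.786) = 3*2.6297^2 + 2*(-3.786)^2 = 49.4143


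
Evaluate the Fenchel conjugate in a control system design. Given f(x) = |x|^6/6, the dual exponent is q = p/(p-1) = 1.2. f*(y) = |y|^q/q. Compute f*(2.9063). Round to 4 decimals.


The conjugate exponent q satisfies 1/p + 1/q = 1.
p = 6, so q = 6/(6 - 1) = 1.2
|y|^q = 2.9063^1.2 = 3.5976
f*(2.9063) = 3.5976 / 1.2 = 2.998


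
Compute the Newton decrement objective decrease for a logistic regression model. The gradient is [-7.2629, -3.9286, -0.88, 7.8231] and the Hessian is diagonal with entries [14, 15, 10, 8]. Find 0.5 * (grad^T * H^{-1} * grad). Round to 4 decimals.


Step 1: H is diagonal, so H^(-1) * g = [-0.5188, -0.2619, -0.088, 0.9779].
Step 2: g^T H^(-1) g = sum_i g_i^2 / H_ii
  = (-7.2629)^2/14 + (-3.9286)^2/15 + (-0.88)^2/10 + (7.8231)^2/8
  = 3.7678 + 1.0289 + 0.0774 + 7.6501 = 12.5243
Step 3: Objective decrease = 0.5 * g^T H^(-1) g = 6.2622


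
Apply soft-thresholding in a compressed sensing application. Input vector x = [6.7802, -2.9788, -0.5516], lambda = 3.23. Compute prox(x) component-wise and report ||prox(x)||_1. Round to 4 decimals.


Soft-thresholding with lambda = 3.23:
prox(6.7802) = sign(6.7802)*max(|6.7802| - 3.23, 0) = 3.5502
prox(-2.9788) = sign(-2.9788)*max(|-2.9788| - 3.23, 0) = 0.0
prox(-0.5516) = sign(-0.5516)*max(|-0.5516| - 3.23, 0) = 0.0
prox(x) = [3.5502, 0.0, 0.0]
||prox(x)||_1 = 3.5502 + 0.0 + 0.0 = 3.5502


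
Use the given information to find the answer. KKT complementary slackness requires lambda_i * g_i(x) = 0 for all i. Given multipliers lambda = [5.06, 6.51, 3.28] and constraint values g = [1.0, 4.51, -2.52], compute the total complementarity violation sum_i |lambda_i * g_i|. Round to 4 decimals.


KKT complementary slackness check:
lambda_1 * g_1 = 5.06 * 1.0 = 5.06
lambda_2 * g_2 = 6.51 * 4.51 = 29.3601
lambda_3 * g_3 = 3.28 * -2.52 = -8.2656
Total violation = 5.06 + 29.3601 + 8.2656 = 42.6857


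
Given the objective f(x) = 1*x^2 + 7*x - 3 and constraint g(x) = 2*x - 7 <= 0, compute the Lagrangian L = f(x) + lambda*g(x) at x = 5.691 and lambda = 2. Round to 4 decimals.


Step 1: Evaluate f(x).
f(5.691) = 1*5.691^2 + 7*5.691 - 3 = 69.2245
Step 2: Evaluate g(x).
g(5.691) = 2*5.691 - 7 = 4.382
Step 3: Compute Lagrangian.
L = 69.2245 + 2*4.382 = 77.9885


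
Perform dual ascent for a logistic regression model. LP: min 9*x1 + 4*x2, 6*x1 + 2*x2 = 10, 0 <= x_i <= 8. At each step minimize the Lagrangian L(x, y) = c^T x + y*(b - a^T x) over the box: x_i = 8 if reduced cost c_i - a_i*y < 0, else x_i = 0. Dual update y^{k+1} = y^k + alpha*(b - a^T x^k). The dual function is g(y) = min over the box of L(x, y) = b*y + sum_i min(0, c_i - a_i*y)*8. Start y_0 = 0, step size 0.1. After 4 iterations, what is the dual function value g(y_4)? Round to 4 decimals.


Dual ascent for LP: min 9*x1 + 4*x2, 6*x1 + 2*x2 = 10, 0 <= x_i <= 8
Step 1: y^k = 0.0, reduced costs: (9.0, 4.0)
  x^k = (0.0, 0.0), subgradient = b - a^T x = 10.0
  y^{k+1} = 0.0 + 0.1*10.0 = 1.0
Step 2: y^k = 1.0, reduced costs: (3.0, 2.0)
  x^k = (0.0, 0.0), subgradient = b - a^T x = 10.0
  y^{k+1} = 1.0 + 0.1*10.0 = 2.0
Step 3: y^k = 2.0, reduced costs: (-3.0, 0.0)
  x^k = (8.0, 0.0), subgradient = b - a^T x = -38.0
  y^{k+1} = 2.0 + 0.1*-38.0 = -1.8
Step 4: y^k = -1.8, reduced costs: (19.8, 7.6)
  x^k = (0.0, 0.0), subgradient = b - a^T x = 10.0
  y^{k+1} = -1.8 + 0.1*10.0 = -0.8
Dual objective at y_4 = -0.8: reduced costs (13.8, 5.6), box minimizer x = (0.0, 0.0)
g(y_4) = b*y + (c1 - a1*y)*x1 + (c2 - a2*y)*x2 = 10*(-0.8) + 13.8*0.0 + 5.6*0.0 = -8.0 + 0.0 + 0.0 = -8.0


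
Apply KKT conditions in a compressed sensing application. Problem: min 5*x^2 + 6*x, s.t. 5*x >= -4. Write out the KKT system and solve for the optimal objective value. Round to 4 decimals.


Step 1: Try lambda = 0 (constraint inactive).
Stationarity: 2*5*x + 6 = 0
x* = -6/(2*5) = -0.6
Check constraint: 5*-0.6 = -3.0 >= -4 -- satisfied.
Step 2: Compute optimal value.
f(x*) = 5*(-0.6)^2 + 6*(-0.6) = -1.8


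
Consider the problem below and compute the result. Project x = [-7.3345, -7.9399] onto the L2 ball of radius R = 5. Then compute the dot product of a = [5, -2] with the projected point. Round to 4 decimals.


Step 1: Compute ||x|| (intermediates to 6 decimals).
||x|| = sqrt((-7.3345)^2 + (-7.9399)^2) = 10.809112
Step 2: Project.
Since ||x|| > R, scale = R/||x|| = 5/10.809112 = 0.462573, proj(x) = scale * x
proj(x) = [-3.392742, -3.672783]
Step 3: Dot product.
a^T * proj(x) = 5*(-3.392742) - 2*(-3.672783) = -9.6181
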